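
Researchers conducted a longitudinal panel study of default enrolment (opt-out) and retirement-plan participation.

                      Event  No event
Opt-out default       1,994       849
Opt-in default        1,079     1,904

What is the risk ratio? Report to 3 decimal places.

Cells: a = 1994, b = 849, c = 1079, d = 1904.
Risk in exposed = 1994/2843 = 0.70137; risk in unexposed = 1079/2983 = 0.36172.
RR = 0.70137 / 0.36172 = 1.93901
The risk among the exposed is 1.94 times that among the unexposed.

1.939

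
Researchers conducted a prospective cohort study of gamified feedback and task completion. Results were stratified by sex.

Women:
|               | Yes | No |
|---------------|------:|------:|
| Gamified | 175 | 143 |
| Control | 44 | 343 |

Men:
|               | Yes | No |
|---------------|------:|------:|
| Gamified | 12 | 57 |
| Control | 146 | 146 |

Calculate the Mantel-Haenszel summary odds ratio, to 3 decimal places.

2.814

OR_MH = Σ(aᵢdᵢ/nᵢ) / Σ(bᵢcᵢ/nᵢ), where nᵢ is the stratum total.
Stratum 1 (Women): n = 705; a·d/n = 175·343/705 = 85.1418; b·c/n = 143·44/705 = 8.9248
Stratum 2 (Men): n = 361; a·d/n = 12·146/361 = 4.8532; b·c/n = 57·146/361 = 23.0526
OR_MH = (85.1418 + 4.8532) / (8.9248 + 23.0526) = 89.9950 / 31.9775 = 2.81433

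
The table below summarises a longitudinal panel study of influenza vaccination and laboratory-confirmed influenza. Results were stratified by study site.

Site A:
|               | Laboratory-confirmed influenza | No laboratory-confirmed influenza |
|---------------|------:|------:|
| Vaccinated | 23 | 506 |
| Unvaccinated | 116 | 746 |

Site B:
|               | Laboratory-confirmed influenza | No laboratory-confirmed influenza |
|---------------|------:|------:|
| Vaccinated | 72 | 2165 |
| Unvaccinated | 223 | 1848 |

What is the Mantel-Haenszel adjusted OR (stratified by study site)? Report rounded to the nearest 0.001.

OR_MH = Σ(aᵢdᵢ/nᵢ) / Σ(bᵢcᵢ/nᵢ), where nᵢ is the stratum total.
Stratum 1 (Site A): n = 1391; a·d/n = 23·746/1391 = 12.3350; b·c/n = 506·116/1391 = 42.1970
Stratum 2 (Site B): n = 4308; a·d/n = 72·1848/4308 = 30.8858; b·c/n = 2165·223/4308 = 112.0694
OR_MH = (12.3350 + 30.8858) / (42.1970 + 112.0694) = 43.2208 / 154.2664 = 0.28017

0.280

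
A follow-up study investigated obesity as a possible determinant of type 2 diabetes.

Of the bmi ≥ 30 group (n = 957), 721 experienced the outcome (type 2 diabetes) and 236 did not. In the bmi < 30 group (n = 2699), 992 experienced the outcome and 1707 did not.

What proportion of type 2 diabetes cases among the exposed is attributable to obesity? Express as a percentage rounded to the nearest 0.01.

51.22

From the description: a = 721, b = 236, c = 992, d = 1707.
Risk in exposed = 721/957 = 0.75340; risk in unexposed = 992/2699 = 0.36754.
RR = 0.75340/0.36754 = 2.04981
AR% = (RR − 1)/RR × 100 = (2.04981 − 1)/2.04981 × 100 = 51.2151%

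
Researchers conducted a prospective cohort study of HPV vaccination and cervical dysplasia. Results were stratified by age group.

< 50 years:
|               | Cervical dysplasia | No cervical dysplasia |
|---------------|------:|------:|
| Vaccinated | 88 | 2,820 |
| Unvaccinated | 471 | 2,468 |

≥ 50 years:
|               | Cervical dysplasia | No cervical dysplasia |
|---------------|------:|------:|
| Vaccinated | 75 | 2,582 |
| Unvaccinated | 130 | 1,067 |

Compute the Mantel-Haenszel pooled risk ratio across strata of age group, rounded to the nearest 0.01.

RR_MH = Σ(aᵢ·n₀ᵢ/nᵢ) / Σ(cᵢ·n₁ᵢ/nᵢ), with n₁ᵢ = aᵢ+bᵢ (exposed), n₀ᵢ = cᵢ+dᵢ (unexposed), nᵢ = n₁ᵢ+n₀ᵢ.
Stratum 1 (< 50 years): n₁ = 2908, n₀ = 2939, n = 5847; a·n₀/n = 88·2939/5847 = 44.2333; c·n₁/n = 471·2908/5847 = 234.2514
Stratum 2 (≥ 50 years): n₁ = 2657, n₀ = 1197, n = 3854; a·n₀/n = 75·1197/3854 = 23.2940; c·n₁/n = 130·2657/3854 = 89.6238
RR_MH = (44.2333 + 23.2940) / (234.2514 + 89.6238) = 67.5273 / 323.8752 = 0.20850

0.21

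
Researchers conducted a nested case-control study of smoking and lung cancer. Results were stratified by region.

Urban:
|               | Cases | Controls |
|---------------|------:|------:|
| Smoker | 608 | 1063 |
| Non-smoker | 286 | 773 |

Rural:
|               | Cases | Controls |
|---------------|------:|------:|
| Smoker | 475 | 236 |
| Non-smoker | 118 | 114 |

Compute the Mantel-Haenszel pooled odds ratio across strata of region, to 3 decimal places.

1.629

OR_MH = Σ(aᵢdᵢ/nᵢ) / Σ(bᵢcᵢ/nᵢ), where nᵢ is the stratum total.
Stratum 1 (Urban): n = 2730; a·d/n = 608·773/2730 = 172.1553; b·c/n = 1063·286/2730 = 111.3619
Stratum 2 (Rural): n = 943; a·d/n = 475·114/943 = 57.4231; b·c/n = 236·118/943 = 29.5313
OR_MH = (172.1553 + 57.4231) / (111.3619 + 29.5313) = 229.5784 / 140.8932 = 1.62945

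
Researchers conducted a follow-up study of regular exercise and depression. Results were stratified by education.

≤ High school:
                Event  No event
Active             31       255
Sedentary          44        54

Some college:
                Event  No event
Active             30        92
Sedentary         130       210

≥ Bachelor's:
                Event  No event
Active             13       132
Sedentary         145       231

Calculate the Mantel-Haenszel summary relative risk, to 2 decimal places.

RR_MH = Σ(aᵢ·n₀ᵢ/nᵢ) / Σ(cᵢ·n₁ᵢ/nᵢ), with n₁ᵢ = aᵢ+bᵢ (exposed), n₀ᵢ = cᵢ+dᵢ (unexposed), nᵢ = n₁ᵢ+n₀ᵢ.
Stratum 1 (≤ High school): n₁ = 286, n₀ = 98, n = 384; a·n₀/n = 31·98/384 = 7.9115; c·n₁/n = 44·286/384 = 32.7708
Stratum 2 (Some college): n₁ = 122, n₀ = 340, n = 462; a·n₀/n = 30·340/462 = 22.0779; c·n₁/n = 130·122/462 = 34.3290
Stratum 3 (≥ Bachelor's): n₁ = 145, n₀ = 376, n = 521; a·n₀/n = 13·376/521 = 9.3820; c·n₁/n = 145·145/521 = 40.3551
RR_MH = (7.9115 + 22.0779 + 9.3820) / (32.7708 + 34.3290 + 40.3551) = 39.3713 / 107.4549 = 0.36640

0.37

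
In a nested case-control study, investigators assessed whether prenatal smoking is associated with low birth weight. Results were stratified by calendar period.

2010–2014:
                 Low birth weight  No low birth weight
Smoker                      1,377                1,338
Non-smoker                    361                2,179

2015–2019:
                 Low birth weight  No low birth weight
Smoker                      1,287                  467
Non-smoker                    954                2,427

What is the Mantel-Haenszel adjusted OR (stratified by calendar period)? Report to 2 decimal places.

6.60

OR_MH = Σ(aᵢdᵢ/nᵢ) / Σ(bᵢcᵢ/nᵢ), where nᵢ is the stratum total.
Stratum 1 (2010–2014): n = 5255; a·d/n = 1377·2179/5255 = 570.9768; b·c/n = 1338·361/5255 = 91.9159
Stratum 2 (2015–2019): n = 5135; a·d/n = 1287·2427/5135 = 608.2861; b·c/n = 467·954/5135 = 86.7611
OR_MH = (570.9768 + 608.2861) / (91.9159 + 86.7611) = 1179.2629 / 178.6769 = 6.59997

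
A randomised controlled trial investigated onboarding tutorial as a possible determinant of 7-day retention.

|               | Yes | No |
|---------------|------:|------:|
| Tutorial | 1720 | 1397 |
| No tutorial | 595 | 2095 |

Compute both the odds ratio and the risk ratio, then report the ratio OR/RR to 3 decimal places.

Cells: a = 1720, b = 1397, c = 595, d = 2095.
OR = (1720·2095)/(1397·595) = 3603400/831215 = 4.33510
Risk in exposed = 1720/3117 = 0.55181; risk in unexposed = 595/2690 = 0.22119; RR = 2.49475
OR/RR = 4.33510 / 2.49475 = 1.73769
The outcome is not rare, so the OR lies further from 1 than the RR.

1.738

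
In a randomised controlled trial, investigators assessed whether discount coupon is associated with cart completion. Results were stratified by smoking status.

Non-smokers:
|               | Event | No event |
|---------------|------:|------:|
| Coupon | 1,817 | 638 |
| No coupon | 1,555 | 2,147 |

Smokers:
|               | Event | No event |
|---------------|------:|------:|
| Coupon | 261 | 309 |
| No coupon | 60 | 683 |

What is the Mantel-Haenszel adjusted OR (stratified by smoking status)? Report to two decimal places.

OR_MH = Σ(aᵢdᵢ/nᵢ) / Σ(bᵢcᵢ/nᵢ), where nᵢ is the stratum total.
Stratum 1 (Non-smokers): n = 6157; a·d/n = 1817·2147/6157 = 633.6039; b·c/n = 638·1555/6157 = 161.1320
Stratum 2 (Smokers): n = 1313; a·d/n = 261·683/1313 = 135.7677; b·c/n = 309·60/1313 = 14.1203
OR_MH = (633.6039 + 135.7677) / (161.1320 + 14.1203) = 769.3716 / 175.2524 = 4.39008

4.39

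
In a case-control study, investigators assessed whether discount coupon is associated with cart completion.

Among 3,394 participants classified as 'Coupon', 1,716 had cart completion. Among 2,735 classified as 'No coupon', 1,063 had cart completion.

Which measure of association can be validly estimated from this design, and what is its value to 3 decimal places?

1.609

From the description: a = 1716, b = 1678, c = 1063, d = 1672.
This is a case-control study: participants were sampled on outcome status, so risks in the source population cannot be estimated directly — relative risk is not valid here. The odds ratio is the appropriate measure.
OR = (a·d)/(b·c) = (1716 × 1672) / (1678 × 1063) = 2869152 / 1783714 = 1.60853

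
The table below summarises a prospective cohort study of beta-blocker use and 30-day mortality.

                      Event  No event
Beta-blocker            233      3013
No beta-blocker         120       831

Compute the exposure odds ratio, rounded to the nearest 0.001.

0.536

Cells: a = 233, b = 3013, c = 120, d = 831.
OR = (a·d)/(b·c) = (233 × 831) / (3013 × 120) = 193623 / 361560 = 0.53552
Exposure is associated with lower odds of 30-day mortality (OR = 0.54 < 1).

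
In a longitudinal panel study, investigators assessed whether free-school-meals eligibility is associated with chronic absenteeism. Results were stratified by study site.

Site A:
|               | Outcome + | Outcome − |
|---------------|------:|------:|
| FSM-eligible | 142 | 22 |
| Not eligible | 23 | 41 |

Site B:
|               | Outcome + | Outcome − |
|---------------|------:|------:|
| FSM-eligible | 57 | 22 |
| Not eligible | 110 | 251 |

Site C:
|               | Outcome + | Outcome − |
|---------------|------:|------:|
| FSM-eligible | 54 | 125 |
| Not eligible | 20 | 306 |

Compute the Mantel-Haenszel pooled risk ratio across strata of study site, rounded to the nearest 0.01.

RR_MH = Σ(aᵢ·n₀ᵢ/nᵢ) / Σ(cᵢ·n₁ᵢ/nᵢ), with n₁ᵢ = aᵢ+bᵢ (exposed), n₀ᵢ = cᵢ+dᵢ (unexposed), nᵢ = n₁ᵢ+n₀ᵢ.
Stratum 1 (Site A): n₁ = 164, n₀ = 64, n = 228; a·n₀/n = 142·64/228 = 39.8596; c·n₁/n = 23·164/228 = 16.5439
Stratum 2 (Site B): n₁ = 79, n₀ = 361, n = 440; a·n₀/n = 57·361/440 = 46.7659; c·n₁/n = 110·79/440 = 19.7500
Stratum 3 (Site C): n₁ = 179, n₀ = 326, n = 505; a·n₀/n = 54·326/505 = 34.8594; c·n₁/n = 20·179/505 = 7.0891
RR_MH = (39.8596 + 46.7659 + 34.8594) / (16.5439 + 19.7500 + 7.0891) = 121.4850 / 43.3830 = 2.80029

2.80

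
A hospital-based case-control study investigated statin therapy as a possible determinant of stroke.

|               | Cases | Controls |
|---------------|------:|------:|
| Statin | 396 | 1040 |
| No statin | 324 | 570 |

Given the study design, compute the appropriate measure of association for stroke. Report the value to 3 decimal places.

Cells: a = 396, b = 1040, c = 324, d = 570.
This is a hospital-based case-control study: participants were sampled on outcome status, so risks in the source population cannot be estimated directly — relative risk is not valid here. The odds ratio is the appropriate measure.
OR = (a·d)/(b·c) = (396 × 570) / (1040 × 324) = 225720 / 336960 = 0.66987

0.670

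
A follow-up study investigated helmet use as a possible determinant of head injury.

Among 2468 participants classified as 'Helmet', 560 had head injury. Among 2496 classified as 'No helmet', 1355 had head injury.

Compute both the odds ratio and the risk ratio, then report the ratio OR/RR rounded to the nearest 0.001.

From the description: a = 560, b = 1908, c = 1355, d = 1141.
OR = (560·1141)/(1908·1355) = 638960/2585340 = 0.24715
Risk in exposed = 560/2468 = 0.22690; risk in unexposed = 1355/2496 = 0.54287; RR = 0.41797
OR/RR = 0.24715 / 0.41797 = 0.59130
The outcome is not rare, so the OR lies further from 1 than the RR.

0.591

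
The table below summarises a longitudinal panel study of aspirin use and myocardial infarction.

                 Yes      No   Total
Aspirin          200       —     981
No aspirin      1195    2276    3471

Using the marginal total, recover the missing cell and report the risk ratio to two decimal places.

The missing cell is in the exposed row: 981 − 200 = 781.
So a = 200, b = 781, c = 1195, d = 2276.
RR = [a/(a+b)] / [c/(c+d)] = (200/981) / (1195/3471) = 0.20387/0.34428 = 0.59217

0.59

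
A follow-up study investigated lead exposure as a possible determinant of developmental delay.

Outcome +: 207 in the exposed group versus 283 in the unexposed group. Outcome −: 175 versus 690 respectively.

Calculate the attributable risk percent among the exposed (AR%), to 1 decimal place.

46.3

From the description: a = 207, b = 175, c = 283, d = 690.
Risk in exposed = 207/382 = 0.54188; risk in unexposed = 283/973 = 0.29085.
RR = 0.54188/0.29085 = 1.86309
AR% = (RR − 1)/RR × 100 = (1.86309 − 1)/1.86309 × 100 = 46.3257%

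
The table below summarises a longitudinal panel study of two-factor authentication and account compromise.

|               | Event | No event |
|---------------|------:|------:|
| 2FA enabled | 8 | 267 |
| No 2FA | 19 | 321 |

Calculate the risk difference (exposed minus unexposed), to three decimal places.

Cells: a = 8, b = 267, c = 19, d = 321.
Risk in exposed = 8/275 = 0.029091; risk in unexposed = 19/340 = 0.055882.
Risk difference = 0.029091 − 0.055882 = -0.026791

-0.027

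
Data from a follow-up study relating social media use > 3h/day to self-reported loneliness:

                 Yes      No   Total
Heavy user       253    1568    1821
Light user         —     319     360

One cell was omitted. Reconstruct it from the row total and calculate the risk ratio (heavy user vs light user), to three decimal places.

The missing cell is in the unexposed row: 360 − 319 = 41.
So a = 253, b = 1568, c = 41, d = 319.
RR = [a/(a+b)] / [c/(c+d)] = (253/1821) / (41/360) = 0.13893/0.11389 = 1.21991

1.220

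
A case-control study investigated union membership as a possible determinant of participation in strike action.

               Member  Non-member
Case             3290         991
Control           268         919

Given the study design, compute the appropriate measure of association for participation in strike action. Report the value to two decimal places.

Reading the table with exposure as columns: a = 3290 (Member, case), b = 268 (Member, non-case), c = 991 (Non-member, case), d = 919.
This is a case-control study: participants were sampled on outcome status, so risks in the source population cannot be estimated directly — relative risk is not valid here. The odds ratio is the appropriate measure.
OR = (a·d)/(b·c) = (3290 × 919) / (268 × 991) = 3023510 / 265588 = 11.38421

11.38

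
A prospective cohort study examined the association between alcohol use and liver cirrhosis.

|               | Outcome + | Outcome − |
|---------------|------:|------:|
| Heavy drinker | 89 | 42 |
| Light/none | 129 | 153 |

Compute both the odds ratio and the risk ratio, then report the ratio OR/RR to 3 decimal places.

Cells: a = 89, b = 42, c = 129, d = 153.
OR = (89·153)/(42·129) = 13617/5418 = 2.51329
Risk in exposed = 89/131 = 0.67939; risk in unexposed = 129/282 = 0.45745; RR = 1.48518
OR/RR = 2.51329 / 1.48518 = 1.69225
The outcome is not rare, so the OR lies further from 1 than the RR.

1.692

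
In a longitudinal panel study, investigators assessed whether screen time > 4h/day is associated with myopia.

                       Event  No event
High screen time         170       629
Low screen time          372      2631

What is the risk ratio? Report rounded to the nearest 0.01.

1.72

Cells: a = 170, b = 629, c = 372, d = 2631.
Risk in exposed = 170/799 = 0.21277; risk in unexposed = 372/3003 = 0.12388.
RR = 0.21277 / 0.12388 = 1.71757
The risk among the exposed is 1.72 times that among the unexposed.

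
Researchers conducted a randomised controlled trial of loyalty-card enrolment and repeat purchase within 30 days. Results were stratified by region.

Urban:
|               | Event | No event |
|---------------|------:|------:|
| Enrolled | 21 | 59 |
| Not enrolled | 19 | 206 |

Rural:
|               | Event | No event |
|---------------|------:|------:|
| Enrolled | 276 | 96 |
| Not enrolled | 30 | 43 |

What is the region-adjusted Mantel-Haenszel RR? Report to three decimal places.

RR_MH = Σ(aᵢ·n₀ᵢ/nᵢ) / Σ(cᵢ·n₁ᵢ/nᵢ), with n₁ᵢ = aᵢ+bᵢ (exposed), n₀ᵢ = cᵢ+dᵢ (unexposed), nᵢ = n₁ᵢ+n₀ᵢ.
Stratum 1 (Urban): n₁ = 80, n₀ = 225, n = 305; a·n₀/n = 21·225/305 = 15.4918; c·n₁/n = 19·80/305 = 4.9836
Stratum 2 (Rural): n₁ = 372, n₀ = 73, n = 445; a·n₀/n = 276·73/445 = 45.2764; c·n₁/n = 30·372/445 = 25.0787
RR_MH = (15.4918 + 45.2764) / (4.9836 + 25.0787) = 60.7682 / 30.0623 = 2.02141

2.021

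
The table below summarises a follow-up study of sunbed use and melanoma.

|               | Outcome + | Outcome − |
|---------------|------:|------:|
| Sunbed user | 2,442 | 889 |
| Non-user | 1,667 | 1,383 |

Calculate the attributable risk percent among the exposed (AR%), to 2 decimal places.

Cells: a = 2442, b = 889, c = 1667, d = 1383.
Risk in exposed = 2442/3331 = 0.73311; risk in unexposed = 1667/3050 = 0.54656.
RR = 0.73311/0.54656 = 1.34133
AR% = (RR − 1)/RR × 100 = (1.34133 − 1)/1.34133 × 100 = 25.4471%

25.45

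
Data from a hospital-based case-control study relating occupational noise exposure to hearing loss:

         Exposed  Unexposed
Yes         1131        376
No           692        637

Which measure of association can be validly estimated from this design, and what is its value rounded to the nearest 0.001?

2.769

Reading the table with exposure as columns: a = 1131 (Exposed, case), b = 692 (Exposed, non-case), c = 376 (Unexposed, case), d = 637.
This is a hospital-based case-control study: participants were sampled on outcome status, so risks in the source population cannot be estimated directly — relative risk is not valid here. The odds ratio is the appropriate measure.
OR = (a·d)/(b·c) = (1131 × 637) / (692 × 376) = 720447 / 260192 = 2.76891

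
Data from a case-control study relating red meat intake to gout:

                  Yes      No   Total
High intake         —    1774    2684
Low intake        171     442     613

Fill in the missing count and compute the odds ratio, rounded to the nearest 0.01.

1.33

The missing cell is in the exposed row: 2684 − 1774 = 910.
So a = 910, b = 1774, c = 171, d = 442.
OR = (a·d)/(b·c) = (910 × 442) / (1774 × 171) = 402220 / 303354 = 1.32591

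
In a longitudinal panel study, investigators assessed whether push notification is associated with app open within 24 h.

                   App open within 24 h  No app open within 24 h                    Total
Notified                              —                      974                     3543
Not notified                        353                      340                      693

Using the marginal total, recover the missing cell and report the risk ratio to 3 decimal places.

The missing cell is in the exposed row: 3543 − 974 = 2569.
So a = 2569, b = 974, c = 353, d = 340.
RR = [a/(a+b)] / [c/(c+d)] = (2569/3543) / (353/693) = 0.72509/0.50938 = 1.42348

1.423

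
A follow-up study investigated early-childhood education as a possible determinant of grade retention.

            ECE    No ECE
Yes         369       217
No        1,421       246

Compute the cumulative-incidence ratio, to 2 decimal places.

0.44

Reading the table with exposure as columns: a = 369 (ECE, case), b = 1421 (ECE, non-case), c = 217 (No ECE, case), d = 246.
Risk in exposed = 369/1790 = 0.20615; risk in unexposed = 217/463 = 0.46868.
RR = 0.20615 / 0.46868 = 0.43984
The risk is 56% lower among the exposed than among the unexposed.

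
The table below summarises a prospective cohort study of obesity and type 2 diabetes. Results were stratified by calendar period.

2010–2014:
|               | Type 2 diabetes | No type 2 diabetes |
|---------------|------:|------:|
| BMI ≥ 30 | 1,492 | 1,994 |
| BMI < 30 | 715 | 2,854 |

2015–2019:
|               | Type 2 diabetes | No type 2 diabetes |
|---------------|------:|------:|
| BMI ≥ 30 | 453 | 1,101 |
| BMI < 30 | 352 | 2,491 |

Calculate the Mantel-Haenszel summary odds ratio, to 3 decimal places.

OR_MH = Σ(aᵢdᵢ/nᵢ) / Σ(bᵢcᵢ/nᵢ), where nᵢ is the stratum total.
Stratum 1 (2010–2014): n = 7055; a·d/n = 1492·2854/7055 = 603.5674; b·c/n = 1994·715/7055 = 202.0850
Stratum 2 (2015–2019): n = 4397; a·d/n = 453·2491/4397 = 256.6348; b·c/n = 1101·352/4397 = 88.1401
OR_MH = (603.5674 + 256.6348) / (202.0850 + 88.1401) = 860.2021 / 290.2251 = 2.96391

2.964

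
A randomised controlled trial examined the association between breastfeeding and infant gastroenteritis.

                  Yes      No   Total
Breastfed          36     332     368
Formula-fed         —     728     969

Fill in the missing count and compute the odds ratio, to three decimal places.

The missing cell is in the unexposed row: 969 − 728 = 241.
So a = 36, b = 332, c = 241, d = 728.
OR = (a·d)/(b·c) = (36 × 728) / (332 × 241) = 26208 / 80012 = 0.32755

0.328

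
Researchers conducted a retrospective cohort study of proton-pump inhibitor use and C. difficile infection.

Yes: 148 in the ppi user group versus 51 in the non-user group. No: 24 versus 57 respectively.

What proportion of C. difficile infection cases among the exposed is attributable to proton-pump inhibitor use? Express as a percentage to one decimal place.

45.1

From the description: a = 148, b = 24, c = 51, d = 57.
Risk in exposed = 148/172 = 0.86047; risk in unexposed = 51/108 = 0.47222.
RR = 0.86047/0.47222 = 1.82216
AR% = (RR − 1)/RR × 100 = (1.82216 − 1)/1.82216 × 100 = 45.1201%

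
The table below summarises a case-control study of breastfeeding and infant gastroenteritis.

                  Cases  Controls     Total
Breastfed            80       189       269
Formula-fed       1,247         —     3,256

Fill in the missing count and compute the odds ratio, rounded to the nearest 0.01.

The missing cell is in the unexposed row: 3256 − 1247 = 2009.
So a = 80, b = 189, c = 1247, d = 2009.
OR = (a·d)/(b·c) = (80 × 2009) / (189 × 1247) = 160720 / 235683 = 0.68193

0.68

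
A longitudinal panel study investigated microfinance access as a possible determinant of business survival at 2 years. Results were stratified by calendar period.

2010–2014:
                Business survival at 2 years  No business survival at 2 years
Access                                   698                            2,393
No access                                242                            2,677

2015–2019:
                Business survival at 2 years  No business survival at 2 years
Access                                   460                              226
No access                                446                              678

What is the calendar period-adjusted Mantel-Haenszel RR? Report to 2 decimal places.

2.13

RR_MH = Σ(aᵢ·n₀ᵢ/nᵢ) / Σ(cᵢ·n₁ᵢ/nᵢ), with n₁ᵢ = aᵢ+bᵢ (exposed), n₀ᵢ = cᵢ+dᵢ (unexposed), nᵢ = n₁ᵢ+n₀ᵢ.
Stratum 1 (2010–2014): n₁ = 3091, n₀ = 2919, n = 6010; a·n₀/n = 698·2919/6010 = 339.0120; c·n₁/n = 242·3091/6010 = 124.4629
Stratum 2 (2015–2019): n₁ = 686, n₀ = 1124, n = 1810; a·n₀/n = 460·1124/1810 = 285.6575; c·n₁/n = 446·686/1810 = 169.0365
RR_MH = (339.0120 + 285.6575) / (124.4629 + 169.0365) = 624.6694 / 293.4994 = 2.12835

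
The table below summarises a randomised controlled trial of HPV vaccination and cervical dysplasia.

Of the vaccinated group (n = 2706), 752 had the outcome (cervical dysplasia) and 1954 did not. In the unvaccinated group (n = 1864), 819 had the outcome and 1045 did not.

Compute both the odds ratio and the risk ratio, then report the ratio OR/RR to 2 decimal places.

From the description: a = 752, b = 1954, c = 819, d = 1045.
OR = (752·1045)/(1954·819) = 785840/1600326 = 0.49105
Risk in exposed = 752/2706 = 0.27790; risk in unexposed = 819/1864 = 0.43938; RR = 0.63249
OR/RR = 0.49105 / 0.63249 = 0.77638
The outcome is not rare, so the OR lies further from 1 than the RR.

0.78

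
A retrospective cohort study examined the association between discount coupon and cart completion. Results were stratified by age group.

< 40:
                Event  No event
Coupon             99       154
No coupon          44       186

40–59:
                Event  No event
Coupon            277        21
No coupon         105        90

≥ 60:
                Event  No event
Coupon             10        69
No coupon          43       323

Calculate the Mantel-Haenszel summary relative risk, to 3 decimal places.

RR_MH = Σ(aᵢ·n₀ᵢ/nᵢ) / Σ(cᵢ·n₁ᵢ/nᵢ), with n₁ᵢ = aᵢ+bᵢ (exposed), n₀ᵢ = cᵢ+dᵢ (unexposed), nᵢ = n₁ᵢ+n₀ᵢ.
Stratum 1 (< 40): n₁ = 253, n₀ = 230, n = 483; a·n₀/n = 99·230/483 = 47.1429; c·n₁/n = 44·253/483 = 23.0476
Stratum 2 (40–59): n₁ = 298, n₀ = 195, n = 493; a·n₀/n = 277·195/493 = 109.5639; c·n₁/n = 105·298/493 = 63.4686
Stratum 3 (≥ 60): n₁ = 79, n₀ = 366, n = 445; a·n₀/n = 10·366/445 = 8.2247; c·n₁/n = 43·79/445 = 7.6337
RR_MH = (47.1429 + 109.5639 + 8.2247) / (23.0476 + 63.4686 + 7.6337) = 164.9315 / 94.1499 = 1.75180

1.752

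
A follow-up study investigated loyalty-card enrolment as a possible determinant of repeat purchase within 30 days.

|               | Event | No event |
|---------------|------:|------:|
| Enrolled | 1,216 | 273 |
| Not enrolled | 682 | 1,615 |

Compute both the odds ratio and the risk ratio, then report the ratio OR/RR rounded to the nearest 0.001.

3.835

Cells: a = 1216, b = 273, c = 682, d = 1615.
OR = (1216·1615)/(273·682) = 1963840/186186 = 10.54773
Risk in exposed = 1216/1489 = 0.81666; risk in unexposed = 682/2297 = 0.29691; RR = 2.75052
OR/RR = 10.54773 / 2.75052 = 3.83481
The outcome is not rare, so the OR lies further from 1 than the RR.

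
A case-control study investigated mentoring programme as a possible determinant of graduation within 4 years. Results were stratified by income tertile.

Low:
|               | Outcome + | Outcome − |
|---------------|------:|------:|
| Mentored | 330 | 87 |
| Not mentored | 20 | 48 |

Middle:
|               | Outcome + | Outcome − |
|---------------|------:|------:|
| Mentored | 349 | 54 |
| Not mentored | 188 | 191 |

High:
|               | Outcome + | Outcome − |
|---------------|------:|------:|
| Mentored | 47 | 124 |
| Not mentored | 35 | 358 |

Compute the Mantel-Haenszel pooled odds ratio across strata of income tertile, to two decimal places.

6.09

OR_MH = Σ(aᵢdᵢ/nᵢ) / Σ(bᵢcᵢ/nᵢ), where nᵢ is the stratum total.
Stratum 1 (Low): n = 485; a·d/n = 330·48/485 = 32.6598; b·c/n = 87·20/485 = 3.5876
Stratum 2 (Middle): n = 782; a·d/n = 349·191/782 = 85.2417; b·c/n = 54·188/782 = 12.9821
Stratum 3 (High): n = 564; a·d/n = 47·358/564 = 29.8333; b·c/n = 124·35/564 = 7.6950
OR_MH = (32.6598 + 85.2417 + 29.8333) / (3.5876 + 12.9821 + 7.6950) = 147.7348 / 24.2648 = 6.08845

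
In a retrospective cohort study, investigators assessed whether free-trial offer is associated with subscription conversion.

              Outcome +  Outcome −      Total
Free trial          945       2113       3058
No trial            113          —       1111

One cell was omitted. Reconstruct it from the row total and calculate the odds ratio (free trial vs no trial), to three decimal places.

3.950

The missing cell is in the unexposed row: 1111 − 113 = 998.
So a = 945, b = 2113, c = 113, d = 998.
OR = (a·d)/(b·c) = (945 × 998) / (2113 × 113) = 943110 / 238769 = 3.94988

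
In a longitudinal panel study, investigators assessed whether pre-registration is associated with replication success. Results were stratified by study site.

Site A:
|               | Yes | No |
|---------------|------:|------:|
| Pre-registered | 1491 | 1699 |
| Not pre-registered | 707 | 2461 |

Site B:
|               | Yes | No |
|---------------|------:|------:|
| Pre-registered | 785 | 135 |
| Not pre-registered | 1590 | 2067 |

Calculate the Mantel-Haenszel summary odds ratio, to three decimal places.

OR_MH = Σ(aᵢdᵢ/nᵢ) / Σ(bᵢcᵢ/nᵢ), where nᵢ is the stratum total.
Stratum 1 (Site A): n = 6358; a·d/n = 1491·2461/6358 = 577.1235; b·c/n = 1699·707/6358 = 188.9262
Stratum 2 (Site B): n = 4577; a·d/n = 785·2067/4577 = 354.5106; b·c/n = 135·1590/4577 = 46.8975
OR_MH = (577.1235 + 354.5106) / (188.9262 + 46.8975) = 931.6341 / 235.8238 = 3.95055

3.951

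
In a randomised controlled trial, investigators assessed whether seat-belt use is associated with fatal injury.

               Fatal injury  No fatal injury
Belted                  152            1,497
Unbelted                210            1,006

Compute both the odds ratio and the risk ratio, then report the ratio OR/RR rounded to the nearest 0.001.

0.911

Cells: a = 152, b = 1497, c = 210, d = 1006.
OR = (152·1006)/(1497·210) = 152912/314370 = 0.48641
Risk in exposed = 152/1649 = 0.09218; risk in unexposed = 210/1216 = 0.17270; RR = 0.53375
OR/RR = 0.48641 / 0.53375 = 0.91130
The outcome is not rare, so the OR lies further from 1 than the RR.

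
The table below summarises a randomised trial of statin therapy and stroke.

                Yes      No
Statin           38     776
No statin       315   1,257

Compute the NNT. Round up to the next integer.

7

Risk in treated group = 38/814 = 0.04668; risk in control = 315/1572 = 0.20038.
Absolute risk reduction = 0.20038 − 0.04668 = 0.15370
NNT = 1 / ARR = 1 / 0.15370 = 6.506 → round up → 7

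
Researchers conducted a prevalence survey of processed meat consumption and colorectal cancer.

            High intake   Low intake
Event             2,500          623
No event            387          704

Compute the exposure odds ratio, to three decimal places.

Reading the table with exposure as columns: a = 2500 (High intake, case), b = 387 (High intake, non-case), c = 623 (Low intake, case), d = 704.
OR = (a·d)/(b·c) = (2500 × 704) / (387 × 623) = 1760000 / 241101 = 7.29985
The odds of colorectal cancer are about 7.30 times as high in the high intake group.

7.300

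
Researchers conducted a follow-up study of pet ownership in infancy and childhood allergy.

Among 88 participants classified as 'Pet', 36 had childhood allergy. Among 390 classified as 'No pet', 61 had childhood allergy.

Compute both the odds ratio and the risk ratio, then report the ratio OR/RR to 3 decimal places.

1.428

From the description: a = 36, b = 52, c = 61, d = 329.
OR = (36·329)/(52·61) = 11844/3172 = 3.73392
Risk in exposed = 36/88 = 0.40909; risk in unexposed = 61/390 = 0.15641; RR = 2.61550
OR/RR = 3.73392 / 2.61550 = 1.42761
The outcome is not rare, so the OR lies further from 1 than the RR.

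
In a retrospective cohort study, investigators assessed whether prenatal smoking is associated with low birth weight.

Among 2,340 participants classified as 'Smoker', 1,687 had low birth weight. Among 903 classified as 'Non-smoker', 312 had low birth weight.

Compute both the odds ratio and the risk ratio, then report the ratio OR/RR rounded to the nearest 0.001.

2.345

From the description: a = 1687, b = 653, c = 312, d = 591.
OR = (1687·591)/(653·312) = 997017/203736 = 4.89367
Risk in exposed = 1687/2340 = 0.72094; risk in unexposed = 312/903 = 0.34551; RR = 2.08657
OR/RR = 4.89367 / 2.08657 = 2.34532
The outcome is not rare, so the OR lies further from 1 than the RR.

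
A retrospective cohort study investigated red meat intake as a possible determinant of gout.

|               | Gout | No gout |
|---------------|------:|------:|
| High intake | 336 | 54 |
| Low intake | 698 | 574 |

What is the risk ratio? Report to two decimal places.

Cells: a = 336, b = 54, c = 698, d = 574.
Risk in exposed = 336/390 = 0.86154; risk in unexposed = 698/1272 = 0.54874.
RR = 0.86154 / 0.54874 = 1.57002
The risk among the exposed is 1.57 times that among the unexposed.

1.57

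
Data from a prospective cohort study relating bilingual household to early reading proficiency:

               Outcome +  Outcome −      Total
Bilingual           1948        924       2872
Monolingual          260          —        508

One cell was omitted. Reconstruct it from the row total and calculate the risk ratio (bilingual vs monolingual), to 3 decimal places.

The missing cell is in the unexposed row: 508 − 260 = 248.
So a = 1948, b = 924, c = 260, d = 248.
RR = [a/(a+b)] / [c/(c+d)] = (1948/2872) / (260/508) = 0.67827/0.51181 = 1.32524

1.325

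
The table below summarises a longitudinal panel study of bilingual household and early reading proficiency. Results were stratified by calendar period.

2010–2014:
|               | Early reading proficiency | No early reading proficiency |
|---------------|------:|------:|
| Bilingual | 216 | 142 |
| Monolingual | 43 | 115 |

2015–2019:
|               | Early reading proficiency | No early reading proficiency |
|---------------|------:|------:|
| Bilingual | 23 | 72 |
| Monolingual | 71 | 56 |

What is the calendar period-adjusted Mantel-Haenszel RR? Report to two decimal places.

1.32

RR_MH = Σ(aᵢ·n₀ᵢ/nᵢ) / Σ(cᵢ·n₁ᵢ/nᵢ), with n₁ᵢ = aᵢ+bᵢ (exposed), n₀ᵢ = cᵢ+dᵢ (unexposed), nᵢ = n₁ᵢ+n₀ᵢ.
Stratum 1 (2010–2014): n₁ = 358, n₀ = 158, n = 516; a·n₀/n = 216·158/516 = 66.1395; c·n₁/n = 43·358/516 = 29.8333
Stratum 2 (2015–2019): n₁ = 95, n₀ = 127, n = 222; a·n₀/n = 23·127/222 = 13.1577; c·n₁/n = 71·95/222 = 30.3829
RR_MH = (66.1395 + 13.1577) / (29.8333 + 30.3829) = 79.2972 / 60.2162 = 1.31687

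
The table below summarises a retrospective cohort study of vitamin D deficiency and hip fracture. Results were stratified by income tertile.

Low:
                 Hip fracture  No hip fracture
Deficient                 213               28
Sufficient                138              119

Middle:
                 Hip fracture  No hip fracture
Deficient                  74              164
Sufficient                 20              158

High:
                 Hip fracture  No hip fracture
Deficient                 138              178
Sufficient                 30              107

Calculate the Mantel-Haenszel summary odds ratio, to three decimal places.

OR_MH = Σ(aᵢdᵢ/nᵢ) / Σ(bᵢcᵢ/nᵢ), where nᵢ is the stratum total.
Stratum 1 (Low): n = 498; a·d/n = 213·119/498 = 50.8976; b·c/n = 28·138/498 = 7.7590
Stratum 2 (Middle): n = 416; a·d/n = 74·158/416 = 28.1058; b·c/n = 164·20/416 = 7.8846
Stratum 3 (High): n = 453; a·d/n = 138·107/453 = 32.5960; b·c/n = 178·30/453 = 11.7881
OR_MH = (50.8976 + 28.1058 + 32.5960) / (7.7590 + 7.8846 + 11.7881) = 111.5994 / 27.4317 = 4.06826

4.068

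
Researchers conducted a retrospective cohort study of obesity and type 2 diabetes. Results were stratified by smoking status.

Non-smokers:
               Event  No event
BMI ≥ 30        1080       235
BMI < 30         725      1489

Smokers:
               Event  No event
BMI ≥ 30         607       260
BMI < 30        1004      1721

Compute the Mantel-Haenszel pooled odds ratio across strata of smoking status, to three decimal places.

OR_MH = Σ(aᵢdᵢ/nᵢ) / Σ(bᵢcᵢ/nᵢ), where nᵢ is the stratum total.
Stratum 1 (Non-smokers): n = 3529; a·d/n = 1080·1489/3529 = 455.6872; b·c/n = 235·725/3529 = 48.2785
Stratum 2 (Smokers): n = 3592; a·d/n = 607·1721/3592 = 290.8260; b·c/n = 260·1004/3592 = 72.6726
OR_MH = (455.6872 + 290.8260) / (48.2785 + 72.6726) = 746.5132 / 120.9512 = 6.17202

6.172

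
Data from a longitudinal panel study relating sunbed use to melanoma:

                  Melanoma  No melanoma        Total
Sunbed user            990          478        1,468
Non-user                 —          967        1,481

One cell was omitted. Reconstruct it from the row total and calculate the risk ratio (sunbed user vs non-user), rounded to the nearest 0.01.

1.94

The missing cell is in the unexposed row: 1481 − 967 = 514.
So a = 990, b = 478, c = 514, d = 967.
RR = [a/(a+b)] / [c/(c+d)] = (990/1468) / (514/1481) = 0.67439/0.34706 = 1.94313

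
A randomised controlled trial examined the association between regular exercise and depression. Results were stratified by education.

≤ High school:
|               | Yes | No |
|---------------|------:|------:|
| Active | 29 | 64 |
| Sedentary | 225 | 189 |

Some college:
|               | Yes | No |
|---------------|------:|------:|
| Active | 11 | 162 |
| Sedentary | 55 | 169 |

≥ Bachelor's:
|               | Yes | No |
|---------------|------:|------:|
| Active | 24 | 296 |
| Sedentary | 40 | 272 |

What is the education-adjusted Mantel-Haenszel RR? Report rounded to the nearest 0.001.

RR_MH = Σ(aᵢ·n₀ᵢ/nᵢ) / Σ(cᵢ·n₁ᵢ/nᵢ), with n₁ᵢ = aᵢ+bᵢ (exposed), n₀ᵢ = cᵢ+dᵢ (unexposed), nᵢ = n₁ᵢ+n₀ᵢ.
Stratum 1 (≤ High school): n₁ = 93, n₀ = 414, n = 507; a·n₀/n = 29·414/507 = 23.6805; c·n₁/n = 225·93/507 = 41.2722
Stratum 2 (Some college): n₁ = 173, n₀ = 224, n = 397; a·n₀/n = 11·224/397 = 6.2065; c·n₁/n = 55·173/397 = 23.9673
Stratum 3 (≥ Bachelor's): n₁ = 320, n₀ = 312, n = 632; a·n₀/n = 24·312/632 = 11.8481; c·n₁/n = 40·320/632 = 20.2532
RR_MH = (23.6805 + 6.2065 + 11.8481) / (41.2722 + 23.9673 + 20.2532) = 41.7351 / 85.4926 = 0.48817

0.488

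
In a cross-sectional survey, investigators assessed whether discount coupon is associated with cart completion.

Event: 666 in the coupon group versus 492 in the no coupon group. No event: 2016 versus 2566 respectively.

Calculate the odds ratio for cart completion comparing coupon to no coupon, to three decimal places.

1.723

From the description: a = 666, b = 2016, c = 492, d = 2566.
OR = (a·d)/(b·c) = (666 × 2566) / (2016 × 492) = 1708956 / 991872 = 1.72296
The odds of cart completion are about 1.72 times as high in the coupon group.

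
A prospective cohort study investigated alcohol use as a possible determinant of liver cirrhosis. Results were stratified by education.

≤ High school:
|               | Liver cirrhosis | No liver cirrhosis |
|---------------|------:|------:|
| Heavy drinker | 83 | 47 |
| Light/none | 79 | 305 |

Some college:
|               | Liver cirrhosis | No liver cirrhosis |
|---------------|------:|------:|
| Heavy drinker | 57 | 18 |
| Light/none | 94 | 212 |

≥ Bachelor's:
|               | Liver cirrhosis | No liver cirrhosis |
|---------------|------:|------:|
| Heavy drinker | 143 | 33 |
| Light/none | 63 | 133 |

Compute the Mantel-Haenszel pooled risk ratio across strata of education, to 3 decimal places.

2.682

RR_MH = Σ(aᵢ·n₀ᵢ/nᵢ) / Σ(cᵢ·n₁ᵢ/nᵢ), with n₁ᵢ = aᵢ+bᵢ (exposed), n₀ᵢ = cᵢ+dᵢ (unexposed), nᵢ = n₁ᵢ+n₀ᵢ.
Stratum 1 (≤ High school): n₁ = 130, n₀ = 384, n = 514; a·n₀/n = 83·384/514 = 62.0078; c·n₁/n = 79·130/514 = 19.9805
Stratum 2 (Some college): n₁ = 75, n₀ = 306, n = 381; a·n₀/n = 57·306/381 = 45.7795; c·n₁/n = 94·75/381 = 18.5039
Stratum 3 (≥ Bachelor's): n₁ = 176, n₀ = 196, n = 372; a·n₀/n = 143·196/372 = 75.3441; c·n₁/n = 63·176/372 = 29.8065
RR_MH = (62.0078 + 45.7795 + 75.3441) / (19.9805 + 18.5039 + 29.8065) = 183.1314 / 68.2909 = 2.68164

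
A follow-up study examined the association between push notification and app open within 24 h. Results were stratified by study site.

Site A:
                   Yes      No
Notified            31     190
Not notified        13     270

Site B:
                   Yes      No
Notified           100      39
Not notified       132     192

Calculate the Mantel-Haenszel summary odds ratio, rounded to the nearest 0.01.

3.63

OR_MH = Σ(aᵢdᵢ/nᵢ) / Σ(bᵢcᵢ/nᵢ), where nᵢ is the stratum total.
Stratum 1 (Site A): n = 504; a·d/n = 31·270/504 = 16.6071; b·c/n = 190·13/504 = 4.9008
Stratum 2 (Site B): n = 463; a·d/n = 100·192/463 = 41.4687; b·c/n = 39·132/463 = 11.1188
OR_MH = (16.6071 + 41.4687) / (4.9008 + 11.1188) = 58.0758 / 16.0196 = 3.62530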